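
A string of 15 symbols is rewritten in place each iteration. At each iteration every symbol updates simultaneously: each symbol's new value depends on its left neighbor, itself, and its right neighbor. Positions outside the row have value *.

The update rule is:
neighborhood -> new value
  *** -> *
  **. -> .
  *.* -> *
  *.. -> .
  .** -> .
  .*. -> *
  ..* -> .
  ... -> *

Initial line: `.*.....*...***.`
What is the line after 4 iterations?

iteration 1: **.***.*.*..*.*
iteration 2: *.*.*.****..**.
iteration 3: .*****.**.....*
iteration 4: *.***.*...***..

*.***.*...***..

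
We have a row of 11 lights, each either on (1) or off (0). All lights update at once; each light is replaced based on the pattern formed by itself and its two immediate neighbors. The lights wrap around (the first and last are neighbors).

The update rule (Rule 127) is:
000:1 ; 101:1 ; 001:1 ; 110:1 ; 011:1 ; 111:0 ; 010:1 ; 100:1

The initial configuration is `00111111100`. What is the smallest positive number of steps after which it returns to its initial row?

11100000111
00111111100

2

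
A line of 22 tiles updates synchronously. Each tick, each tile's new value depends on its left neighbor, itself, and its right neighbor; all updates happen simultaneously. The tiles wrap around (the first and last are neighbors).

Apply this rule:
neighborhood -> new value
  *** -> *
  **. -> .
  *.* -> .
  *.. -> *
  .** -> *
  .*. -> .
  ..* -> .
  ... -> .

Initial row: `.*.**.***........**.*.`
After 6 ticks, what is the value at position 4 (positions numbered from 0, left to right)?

*

tick 1: ...*..**.*.......*...*
tick 2: *...*.*...*.......*...
tick 3: .*.....*...*.......*..
tick 4: ..*.....*...*.......*.
tick 5: ...*.....*...*.......*
tick 6: *...*.....*...*.......
position 4 holds *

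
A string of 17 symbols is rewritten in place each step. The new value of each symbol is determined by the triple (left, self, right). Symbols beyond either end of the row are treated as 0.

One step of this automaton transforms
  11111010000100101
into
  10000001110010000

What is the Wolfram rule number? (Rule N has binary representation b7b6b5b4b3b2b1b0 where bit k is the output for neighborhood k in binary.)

position 1: 111 → 0  (bit 7 = 0)
position 4: 110 → 0  (bit 6 = 0)
position 5: 101 → 0  (bit 5 = 0)
position 7: 100 → 1  (bit 4 = 1)
position 0: 011 → 1  (bit 3 = 1)
position 6: 010 → 0  (bit 2 = 0)
position 10: 001 → 0  (bit 1 = 0)
position 8: 000 → 1  (bit 0 = 1)
bits b7..b0 = 00011001 = 25

25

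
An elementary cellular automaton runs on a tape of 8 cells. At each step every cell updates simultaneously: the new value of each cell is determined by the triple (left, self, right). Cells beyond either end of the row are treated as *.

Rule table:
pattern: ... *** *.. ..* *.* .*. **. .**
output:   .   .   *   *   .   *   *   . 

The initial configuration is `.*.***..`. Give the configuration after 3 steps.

step 1: .*...***
step 2: .**.*...
step 3: ..*.**.*

..*.**.*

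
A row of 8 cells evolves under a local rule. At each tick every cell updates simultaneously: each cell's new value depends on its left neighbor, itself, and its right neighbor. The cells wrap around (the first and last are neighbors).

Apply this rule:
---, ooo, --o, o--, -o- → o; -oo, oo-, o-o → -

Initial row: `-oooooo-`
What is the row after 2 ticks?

o-oooo-o
---oo---

---oo---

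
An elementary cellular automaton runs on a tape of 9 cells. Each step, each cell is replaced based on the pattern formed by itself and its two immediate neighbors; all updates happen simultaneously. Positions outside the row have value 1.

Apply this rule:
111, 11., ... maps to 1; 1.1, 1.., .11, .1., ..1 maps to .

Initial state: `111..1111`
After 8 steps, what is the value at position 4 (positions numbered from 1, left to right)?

.

111...111
111.1..11
111.....1
111.111..
111..11..
111...1..
111.1....
111...11.
position 4 holds .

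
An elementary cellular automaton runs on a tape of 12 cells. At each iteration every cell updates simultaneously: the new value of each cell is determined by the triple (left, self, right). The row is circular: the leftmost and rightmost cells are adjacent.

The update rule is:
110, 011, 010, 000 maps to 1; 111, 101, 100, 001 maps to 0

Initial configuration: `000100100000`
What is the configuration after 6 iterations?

010100101011

iteration 1: 110100101111
iteration 2: 010100101000
iteration 3: 010100101011
iteration 4: 010100101011  (fixed point — unchanged through iteration 6)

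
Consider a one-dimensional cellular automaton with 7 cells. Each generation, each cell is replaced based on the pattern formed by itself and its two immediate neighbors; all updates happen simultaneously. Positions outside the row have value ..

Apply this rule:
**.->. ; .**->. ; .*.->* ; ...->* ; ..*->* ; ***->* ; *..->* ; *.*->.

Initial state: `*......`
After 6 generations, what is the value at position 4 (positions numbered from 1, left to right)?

*******
.*****.
*.***.*
*..*..*
*******  (repeats generation 1; period 4)
generation 6: .*****.
position 4 holds *

*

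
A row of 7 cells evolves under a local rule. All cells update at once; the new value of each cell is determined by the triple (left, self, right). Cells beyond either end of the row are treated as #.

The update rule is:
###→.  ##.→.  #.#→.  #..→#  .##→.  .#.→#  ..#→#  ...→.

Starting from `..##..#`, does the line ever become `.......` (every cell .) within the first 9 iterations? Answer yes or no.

yes

iteration 1: ##..##.
iteration 2: ..##...
iteration 3: ##..#.#
iteration 4: ..###..
iteration 5: ##...##
iteration 6: ..#.#..
iteration 7: ###.###
iteration 8: .......
all cells are . at iteration 8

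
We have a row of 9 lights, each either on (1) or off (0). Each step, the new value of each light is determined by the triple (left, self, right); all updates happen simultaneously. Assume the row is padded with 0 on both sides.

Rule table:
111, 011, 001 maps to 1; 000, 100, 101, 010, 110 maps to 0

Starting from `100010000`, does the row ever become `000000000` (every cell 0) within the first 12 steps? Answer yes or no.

000100000
001000000
010000000
100000000
000000000
all cells are 0 at step 5

yes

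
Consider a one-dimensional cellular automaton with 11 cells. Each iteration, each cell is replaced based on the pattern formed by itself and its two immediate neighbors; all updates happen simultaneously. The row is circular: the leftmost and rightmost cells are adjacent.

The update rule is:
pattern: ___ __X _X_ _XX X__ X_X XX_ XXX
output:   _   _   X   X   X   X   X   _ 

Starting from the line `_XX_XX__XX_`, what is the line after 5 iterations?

iteration 1: _XXXXXX_XXX
iteration 2: XX____XXX_X
iteration 3: _XX___X_XXX
iteration 4: XXXX__XXX_X
iteration 5: ___XX_X_XXX

___XX_X_XXX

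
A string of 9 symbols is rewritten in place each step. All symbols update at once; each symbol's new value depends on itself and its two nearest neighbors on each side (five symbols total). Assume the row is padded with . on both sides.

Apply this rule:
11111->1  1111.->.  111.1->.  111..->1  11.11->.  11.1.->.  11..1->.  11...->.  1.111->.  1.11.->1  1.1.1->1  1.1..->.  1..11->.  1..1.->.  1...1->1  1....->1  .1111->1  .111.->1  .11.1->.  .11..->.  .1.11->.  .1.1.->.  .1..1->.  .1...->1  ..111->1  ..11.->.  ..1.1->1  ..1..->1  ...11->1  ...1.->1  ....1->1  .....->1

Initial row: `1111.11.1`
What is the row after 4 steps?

11111....

11...1...
...111111
1111111.1
11111....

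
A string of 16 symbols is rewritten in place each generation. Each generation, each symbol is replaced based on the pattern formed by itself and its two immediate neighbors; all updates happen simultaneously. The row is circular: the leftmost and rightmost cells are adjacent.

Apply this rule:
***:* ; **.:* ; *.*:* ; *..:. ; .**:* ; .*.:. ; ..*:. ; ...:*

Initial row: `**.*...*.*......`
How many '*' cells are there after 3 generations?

14

generation 1: ***..*..*..****.
generation 2: ***........*****
generation 3: ***.******.*****
count of *: 14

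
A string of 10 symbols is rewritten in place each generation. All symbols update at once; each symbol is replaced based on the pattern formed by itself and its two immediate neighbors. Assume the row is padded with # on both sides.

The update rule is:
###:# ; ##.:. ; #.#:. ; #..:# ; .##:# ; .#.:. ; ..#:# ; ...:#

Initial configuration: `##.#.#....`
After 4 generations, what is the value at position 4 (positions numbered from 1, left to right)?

#.....####
.#########
.#########  (fixed point — unchanged through generation 4)
position 4 holds #

#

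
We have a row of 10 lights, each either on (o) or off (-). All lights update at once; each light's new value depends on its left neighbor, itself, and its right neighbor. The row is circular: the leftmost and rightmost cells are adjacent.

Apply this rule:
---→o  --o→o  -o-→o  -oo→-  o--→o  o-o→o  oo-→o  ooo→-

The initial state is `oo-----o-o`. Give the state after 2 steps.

step 1: -oooooooo-
step 2: o-------oo

o-------oo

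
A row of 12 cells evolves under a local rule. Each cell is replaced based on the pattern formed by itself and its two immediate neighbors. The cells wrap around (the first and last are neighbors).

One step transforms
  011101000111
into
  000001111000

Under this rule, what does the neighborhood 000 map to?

At position 7 the neighborhood is 000; the next row has 1 there.

1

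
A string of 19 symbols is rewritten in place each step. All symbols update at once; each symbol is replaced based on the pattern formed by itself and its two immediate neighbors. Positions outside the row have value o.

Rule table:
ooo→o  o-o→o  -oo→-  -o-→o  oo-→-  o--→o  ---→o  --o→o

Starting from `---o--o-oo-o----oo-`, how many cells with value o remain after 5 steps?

14

oooooooo--oooooo--o
ooooooo-oo-oooo-oo-
oooooo-o--o-oo-o--o
ooooo-oooooo--oooo-
oooo-o-oooo-oo-oo-o
count of o: 14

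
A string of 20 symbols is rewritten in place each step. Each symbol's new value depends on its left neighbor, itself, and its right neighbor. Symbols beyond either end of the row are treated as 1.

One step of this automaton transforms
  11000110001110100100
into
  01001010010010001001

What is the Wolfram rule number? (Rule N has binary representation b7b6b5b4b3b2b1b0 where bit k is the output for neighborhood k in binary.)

66

position 0: 111 → 0  (bit 7 = 0)
position 1: 110 → 1  (bit 6 = 1)
position 13: 101 → 0  (bit 5 = 0)
position 2: 100 → 0  (bit 4 = 0)
position 5: 011 → 0  (bit 3 = 0)
position 14: 010 → 0  (bit 2 = 0)
position 4: 001 → 1  (bit 1 = 1)
position 3: 000 → 0  (bit 0 = 0)
bits b7..b0 = 01000010 = 66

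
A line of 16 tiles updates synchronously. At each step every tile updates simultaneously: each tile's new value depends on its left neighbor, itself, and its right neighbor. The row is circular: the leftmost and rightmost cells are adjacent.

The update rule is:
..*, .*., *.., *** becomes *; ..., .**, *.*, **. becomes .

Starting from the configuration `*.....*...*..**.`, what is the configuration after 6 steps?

**.**.****...*..

**...***.****...
..*.*.*...**.*.*
***.*.**.*...*.*
**..*....**.**..
..****..*.....**
**.**.****...*..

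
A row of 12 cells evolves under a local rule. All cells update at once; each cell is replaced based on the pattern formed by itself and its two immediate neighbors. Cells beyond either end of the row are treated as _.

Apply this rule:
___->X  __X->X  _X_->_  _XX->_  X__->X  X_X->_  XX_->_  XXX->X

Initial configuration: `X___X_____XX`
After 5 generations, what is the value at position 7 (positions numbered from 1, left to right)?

X

_XXX_XXXXX__
X_X___XXX_XX
___XXX_X____
XXX_X___XXXX
_X___XXX_XX_
position 7 holds X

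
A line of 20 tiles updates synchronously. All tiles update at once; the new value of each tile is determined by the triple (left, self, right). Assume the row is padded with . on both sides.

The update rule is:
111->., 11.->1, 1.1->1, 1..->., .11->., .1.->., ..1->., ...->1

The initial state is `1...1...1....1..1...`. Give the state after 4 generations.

..1...1...11......11
1...1...1..1.1111..1
..1...1.....1...1...
1...1...111...1...11

1...1...111...1...11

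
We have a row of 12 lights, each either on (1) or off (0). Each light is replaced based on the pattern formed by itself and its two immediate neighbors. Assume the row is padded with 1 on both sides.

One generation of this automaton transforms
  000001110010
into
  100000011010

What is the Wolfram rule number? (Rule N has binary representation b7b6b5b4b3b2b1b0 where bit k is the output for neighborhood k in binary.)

position 6: 111 → 0  (bit 7 = 0)
position 7: 110 → 1  (bit 6 = 1)
position 11: 101 → 0  (bit 5 = 0)
position 0: 100 → 1  (bit 4 = 1)
position 5: 011 → 0  (bit 3 = 0)
position 10: 010 → 1  (bit 2 = 1)
position 4: 001 → 0  (bit 1 = 0)
position 1: 000 → 0  (bit 0 = 0)
bits b7..b0 = 01010100 = 84

84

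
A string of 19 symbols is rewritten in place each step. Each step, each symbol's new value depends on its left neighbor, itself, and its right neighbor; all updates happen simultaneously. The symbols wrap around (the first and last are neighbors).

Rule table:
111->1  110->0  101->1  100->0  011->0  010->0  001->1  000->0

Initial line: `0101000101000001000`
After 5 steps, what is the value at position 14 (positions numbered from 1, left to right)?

0

step 1: 1010001010000010000
step 2: 0100010100000100001
step 3: 1000101000001000010
step 4: 0001010000010000101
step 5: 0010100000100001010
position 14 holds 0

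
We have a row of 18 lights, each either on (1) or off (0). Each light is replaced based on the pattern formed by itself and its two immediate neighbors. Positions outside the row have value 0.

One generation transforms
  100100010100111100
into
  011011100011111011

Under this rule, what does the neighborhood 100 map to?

At position 1 the neighborhood is 100; the next row has 1 there.

1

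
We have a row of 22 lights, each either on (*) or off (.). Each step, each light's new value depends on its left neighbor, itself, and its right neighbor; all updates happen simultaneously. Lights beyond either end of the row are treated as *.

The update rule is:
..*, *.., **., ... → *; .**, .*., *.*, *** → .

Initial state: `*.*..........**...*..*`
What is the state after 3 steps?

step 1: *..**********.****.**.
step 2: ***.........*....*..*.
step 3: ..**********.****.**..

..**********.****.**..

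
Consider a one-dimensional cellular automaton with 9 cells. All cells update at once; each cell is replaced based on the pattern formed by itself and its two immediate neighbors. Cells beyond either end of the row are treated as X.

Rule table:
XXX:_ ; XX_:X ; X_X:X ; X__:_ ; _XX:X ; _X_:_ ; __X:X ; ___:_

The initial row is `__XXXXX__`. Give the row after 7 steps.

_XXX_X_XX

step 1: _XX___X_X
step 2: XXX__X_XX
step 3: __X_X_XX_
step 4: _X_X_XXXX
step 5: X_X_XX___
step 6: XX_XXX__X
step 7: _XXX_X_XX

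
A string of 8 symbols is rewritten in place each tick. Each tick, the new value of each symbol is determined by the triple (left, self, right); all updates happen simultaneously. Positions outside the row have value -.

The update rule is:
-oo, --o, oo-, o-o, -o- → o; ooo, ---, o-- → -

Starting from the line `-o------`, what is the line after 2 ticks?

oo------

oo------
oo------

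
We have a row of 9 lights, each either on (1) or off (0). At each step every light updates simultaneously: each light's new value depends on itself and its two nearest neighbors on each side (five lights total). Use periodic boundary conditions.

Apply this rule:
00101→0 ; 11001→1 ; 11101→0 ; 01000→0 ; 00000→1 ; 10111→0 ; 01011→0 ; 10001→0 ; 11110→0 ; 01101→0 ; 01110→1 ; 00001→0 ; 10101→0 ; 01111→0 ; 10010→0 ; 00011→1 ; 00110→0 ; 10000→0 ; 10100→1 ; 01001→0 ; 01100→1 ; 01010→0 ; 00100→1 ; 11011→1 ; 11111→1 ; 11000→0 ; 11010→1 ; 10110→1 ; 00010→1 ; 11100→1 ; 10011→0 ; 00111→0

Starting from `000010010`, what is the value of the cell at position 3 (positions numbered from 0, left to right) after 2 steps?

1

010110010
000111010
position 3 holds 1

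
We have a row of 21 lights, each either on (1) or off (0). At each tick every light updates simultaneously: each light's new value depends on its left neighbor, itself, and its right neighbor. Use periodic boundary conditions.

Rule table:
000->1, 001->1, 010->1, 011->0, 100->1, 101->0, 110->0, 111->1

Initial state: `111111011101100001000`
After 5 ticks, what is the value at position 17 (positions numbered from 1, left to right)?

0

tick 1: 011110001000011111111
tick 2: 001101111111101111110
tick 3: 110000111111000111101
tick 4: 101111011110111011000
tick 5: 100110001100010000111
position 17 holds 0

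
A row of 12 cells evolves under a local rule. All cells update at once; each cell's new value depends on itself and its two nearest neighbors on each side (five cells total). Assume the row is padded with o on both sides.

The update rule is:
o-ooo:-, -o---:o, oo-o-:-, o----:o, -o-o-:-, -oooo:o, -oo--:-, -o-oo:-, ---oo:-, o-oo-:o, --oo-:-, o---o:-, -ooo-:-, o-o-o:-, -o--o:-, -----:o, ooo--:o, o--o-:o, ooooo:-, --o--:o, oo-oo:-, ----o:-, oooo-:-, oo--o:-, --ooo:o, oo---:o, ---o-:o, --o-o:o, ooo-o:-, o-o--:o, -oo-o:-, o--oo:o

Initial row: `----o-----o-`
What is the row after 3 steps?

oo-oooo-oo-o

oo-ooooo-oo-
----o----o--
oo-oooo-oo-o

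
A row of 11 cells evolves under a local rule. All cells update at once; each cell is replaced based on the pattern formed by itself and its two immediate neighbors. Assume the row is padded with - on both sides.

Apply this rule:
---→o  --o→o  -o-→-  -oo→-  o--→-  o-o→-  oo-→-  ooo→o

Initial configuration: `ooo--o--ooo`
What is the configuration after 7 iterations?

-o--o--o-o-

-o--o--o-o-
o--o--o----
--o--o--ooo
oo--o--o-o-
---o--o----
ooo--o--ooo  (repeats iteration 0; period 6)
iteration 7: -o--o--o-o-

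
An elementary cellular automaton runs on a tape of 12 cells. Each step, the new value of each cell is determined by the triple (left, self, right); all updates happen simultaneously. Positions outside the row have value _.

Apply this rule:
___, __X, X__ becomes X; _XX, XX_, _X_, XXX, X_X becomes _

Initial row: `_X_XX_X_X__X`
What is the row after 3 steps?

step 1: X________XX_
step 2: _XXXXXXXX__X
step 3: X________XX_

X________XX_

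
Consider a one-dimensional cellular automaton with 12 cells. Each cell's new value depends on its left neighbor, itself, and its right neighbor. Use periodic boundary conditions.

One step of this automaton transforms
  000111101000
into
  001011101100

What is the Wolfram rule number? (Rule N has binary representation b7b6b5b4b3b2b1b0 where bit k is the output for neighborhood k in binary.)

position 4: 111 → 1  (bit 7 = 1)
position 6: 110 → 1  (bit 6 = 1)
position 7: 101 → 0  (bit 5 = 0)
position 9: 100 → 1  (bit 4 = 1)
position 3: 011 → 0  (bit 3 = 0)
position 8: 010 → 1  (bit 2 = 1)
position 2: 001 → 1  (bit 1 = 1)
position 0: 000 → 0  (bit 0 = 0)
bits b7..b0 = 11010110 = 214

214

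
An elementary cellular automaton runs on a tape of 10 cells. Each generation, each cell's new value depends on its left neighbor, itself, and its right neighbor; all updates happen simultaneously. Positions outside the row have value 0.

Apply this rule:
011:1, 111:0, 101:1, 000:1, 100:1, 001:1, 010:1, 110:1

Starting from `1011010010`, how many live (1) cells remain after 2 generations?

1111111111
1000000001
count of 1: 2

2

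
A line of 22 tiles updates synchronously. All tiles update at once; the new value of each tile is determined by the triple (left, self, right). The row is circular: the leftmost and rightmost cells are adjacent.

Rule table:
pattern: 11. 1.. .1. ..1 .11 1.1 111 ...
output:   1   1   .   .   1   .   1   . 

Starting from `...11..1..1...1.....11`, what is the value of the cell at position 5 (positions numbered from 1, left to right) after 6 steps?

1

step 1: 1..111..1..1...1....11
step 2: 11.1111..1..1...1...11
step 3: 11.11111..1..1...1..11
step 4: 11.111111..1..1...1.11
step 5: 11.1111111..1..1....11
step 6: 11.11111111..1..1...11
position 5 holds 1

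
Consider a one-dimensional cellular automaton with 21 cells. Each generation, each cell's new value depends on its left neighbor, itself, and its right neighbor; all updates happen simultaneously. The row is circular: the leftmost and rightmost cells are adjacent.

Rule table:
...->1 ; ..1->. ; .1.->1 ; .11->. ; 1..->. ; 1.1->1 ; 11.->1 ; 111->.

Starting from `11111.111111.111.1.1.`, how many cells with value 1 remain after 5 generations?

....11.....11..111111
.11..1.111..1.......1
1.1..11..1..1.11111.1
111...1..1..11....11.
..1.1.1..1...1.11..11
count of 1: 9

9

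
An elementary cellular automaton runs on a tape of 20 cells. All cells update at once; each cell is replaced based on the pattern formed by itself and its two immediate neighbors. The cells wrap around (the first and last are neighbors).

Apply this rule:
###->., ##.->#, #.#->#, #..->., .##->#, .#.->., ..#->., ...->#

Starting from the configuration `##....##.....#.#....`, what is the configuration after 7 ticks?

##.##.##.###..#..##.
##########.#.....###
.........##..###.#..
########.##..#.##..#
.......####...###..#
.#####.#..#.#.#.#...
.#...##....#.#.#..##

.#...##....#.#.#..##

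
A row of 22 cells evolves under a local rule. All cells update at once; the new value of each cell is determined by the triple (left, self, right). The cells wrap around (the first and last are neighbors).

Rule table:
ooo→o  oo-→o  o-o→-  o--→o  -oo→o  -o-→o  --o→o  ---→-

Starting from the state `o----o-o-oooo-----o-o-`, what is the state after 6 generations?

oo--oo-o-ooooo---oo-o-
oooooo-o-oooooo-ooo-o-
oooooo-o-oooooo-ooo-o-  (fixed point — unchanged through generation 6)

oooooo-o-oooooo-ooo-o-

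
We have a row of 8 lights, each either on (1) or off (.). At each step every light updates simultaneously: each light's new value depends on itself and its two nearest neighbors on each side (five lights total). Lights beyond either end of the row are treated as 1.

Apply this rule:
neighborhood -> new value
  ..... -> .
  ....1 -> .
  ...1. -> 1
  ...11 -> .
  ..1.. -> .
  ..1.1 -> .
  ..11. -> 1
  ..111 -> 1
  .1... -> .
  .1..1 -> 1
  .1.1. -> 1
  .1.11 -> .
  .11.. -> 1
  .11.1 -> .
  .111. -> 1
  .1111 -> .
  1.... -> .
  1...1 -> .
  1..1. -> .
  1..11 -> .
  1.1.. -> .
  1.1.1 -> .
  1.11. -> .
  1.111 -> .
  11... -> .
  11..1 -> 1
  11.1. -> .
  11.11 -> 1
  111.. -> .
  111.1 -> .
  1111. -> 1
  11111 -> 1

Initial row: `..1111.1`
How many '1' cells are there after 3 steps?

3

step 1: 1.1.1.1.
step 2: ...1.1..
step 3: ..1.1.1.
count of 1: 3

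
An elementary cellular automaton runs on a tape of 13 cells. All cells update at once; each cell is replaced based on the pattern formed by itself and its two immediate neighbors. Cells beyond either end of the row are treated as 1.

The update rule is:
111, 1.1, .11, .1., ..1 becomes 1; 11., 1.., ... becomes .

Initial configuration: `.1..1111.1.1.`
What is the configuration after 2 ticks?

11.1111.11111
1.1111.111111

1.1111.111111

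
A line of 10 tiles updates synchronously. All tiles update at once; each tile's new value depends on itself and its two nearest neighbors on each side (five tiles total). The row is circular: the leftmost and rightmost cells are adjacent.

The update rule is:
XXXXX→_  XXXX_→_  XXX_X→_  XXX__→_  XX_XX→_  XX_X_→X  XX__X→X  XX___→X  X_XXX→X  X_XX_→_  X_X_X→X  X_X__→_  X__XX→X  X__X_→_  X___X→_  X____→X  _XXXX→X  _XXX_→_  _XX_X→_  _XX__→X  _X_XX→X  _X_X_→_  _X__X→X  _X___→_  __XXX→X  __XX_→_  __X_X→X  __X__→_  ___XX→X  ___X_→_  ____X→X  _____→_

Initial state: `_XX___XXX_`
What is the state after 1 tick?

X_XX_XX__X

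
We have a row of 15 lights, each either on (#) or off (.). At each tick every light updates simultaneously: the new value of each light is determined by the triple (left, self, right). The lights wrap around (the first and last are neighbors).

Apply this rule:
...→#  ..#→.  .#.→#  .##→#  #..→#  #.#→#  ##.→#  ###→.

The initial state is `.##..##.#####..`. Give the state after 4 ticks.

##.########...#

.###.####...###
##.###..###.#.#
.###.##.#.#####
##.########...#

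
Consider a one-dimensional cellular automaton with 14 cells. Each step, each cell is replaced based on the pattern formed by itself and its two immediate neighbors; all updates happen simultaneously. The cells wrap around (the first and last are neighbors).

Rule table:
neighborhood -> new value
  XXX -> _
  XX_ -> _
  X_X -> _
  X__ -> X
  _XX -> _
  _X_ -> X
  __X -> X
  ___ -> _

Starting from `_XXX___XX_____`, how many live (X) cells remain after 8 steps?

X___X_X__X____
XX_XX_XXXXX__X
___________XX_
__________X__X
X________XXXXX
_X______X_____
XXX____XXX____
___X__X___X__X
count of X: 4

4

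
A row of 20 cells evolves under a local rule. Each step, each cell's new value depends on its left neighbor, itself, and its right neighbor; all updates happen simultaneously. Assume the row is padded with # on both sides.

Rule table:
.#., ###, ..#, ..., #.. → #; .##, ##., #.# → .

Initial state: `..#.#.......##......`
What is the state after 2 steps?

###.########..######
##...######.##.#####

##...######.##.#####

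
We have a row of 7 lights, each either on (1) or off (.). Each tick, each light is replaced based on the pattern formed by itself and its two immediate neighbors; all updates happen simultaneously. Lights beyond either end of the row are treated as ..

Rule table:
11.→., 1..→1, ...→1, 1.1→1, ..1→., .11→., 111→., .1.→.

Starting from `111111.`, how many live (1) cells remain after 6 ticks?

3

......1
11111..
.....11
1111...
....111
111....
count of 1: 3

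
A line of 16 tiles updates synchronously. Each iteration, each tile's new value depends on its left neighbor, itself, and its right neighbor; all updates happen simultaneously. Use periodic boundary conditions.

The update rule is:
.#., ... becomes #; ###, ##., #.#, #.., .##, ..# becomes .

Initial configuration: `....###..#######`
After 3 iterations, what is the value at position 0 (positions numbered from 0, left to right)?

.

iteration 1: .##.............
iteration 2: ....############
iteration 3: .##.............
position 0 holds .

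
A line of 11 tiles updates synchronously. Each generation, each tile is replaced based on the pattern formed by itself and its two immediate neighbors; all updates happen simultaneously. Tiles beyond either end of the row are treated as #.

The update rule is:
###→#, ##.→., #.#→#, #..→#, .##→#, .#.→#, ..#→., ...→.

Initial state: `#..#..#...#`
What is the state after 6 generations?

generation 1: .#.##.##..#
generation 2: ####.##.#.#
generation 3: ###.##.####
generation 4: ##.##.#####
generation 5: #.##.######
generation 6: .##.#######

.##.#######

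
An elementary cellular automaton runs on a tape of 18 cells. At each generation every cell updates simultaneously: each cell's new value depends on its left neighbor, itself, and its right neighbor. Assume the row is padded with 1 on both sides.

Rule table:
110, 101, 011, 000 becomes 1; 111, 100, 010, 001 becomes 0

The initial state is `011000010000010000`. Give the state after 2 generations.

001111010101010111

111011000111000110
001111010101010111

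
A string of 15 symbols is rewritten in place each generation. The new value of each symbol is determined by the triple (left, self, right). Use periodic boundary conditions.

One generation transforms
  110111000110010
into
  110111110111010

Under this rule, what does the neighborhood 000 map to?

1

At position 7 the neighborhood is 000; the next row has 1 there.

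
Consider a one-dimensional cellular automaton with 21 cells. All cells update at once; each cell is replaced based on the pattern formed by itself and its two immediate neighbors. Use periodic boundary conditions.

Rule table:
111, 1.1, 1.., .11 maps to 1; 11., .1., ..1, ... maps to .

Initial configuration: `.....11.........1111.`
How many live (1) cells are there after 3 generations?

.....1.1........111.1
1.....1.1.......11.1.
.1.....1.1......1.1.1
count of 1: 6

6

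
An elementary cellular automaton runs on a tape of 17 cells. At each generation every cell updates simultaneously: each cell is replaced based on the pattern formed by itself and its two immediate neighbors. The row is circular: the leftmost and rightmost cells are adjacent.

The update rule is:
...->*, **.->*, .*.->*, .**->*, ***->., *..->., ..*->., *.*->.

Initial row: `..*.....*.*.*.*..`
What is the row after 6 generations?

*.*.*.*.*.*.*.*.*

generation 1: *.*.***.*.*.*.*.*
generation 2: *.*.*.*.*.*.*.*.*
generation 3: *.*.*.*.*.*.*.*.*  (fixed point — unchanged through generation 6)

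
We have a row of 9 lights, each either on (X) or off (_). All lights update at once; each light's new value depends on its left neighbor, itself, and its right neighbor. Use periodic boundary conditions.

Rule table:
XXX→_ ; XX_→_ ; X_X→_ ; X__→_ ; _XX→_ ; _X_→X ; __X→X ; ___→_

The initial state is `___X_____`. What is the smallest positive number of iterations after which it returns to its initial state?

__XX_____
_X_______
XX_______
________X
_______XX
______X__
_____XX__
____X____
___XX____
__X______
_XX______
X________
X_______X
_______X_
______XX_
_____X___
____XX___
___X_____

18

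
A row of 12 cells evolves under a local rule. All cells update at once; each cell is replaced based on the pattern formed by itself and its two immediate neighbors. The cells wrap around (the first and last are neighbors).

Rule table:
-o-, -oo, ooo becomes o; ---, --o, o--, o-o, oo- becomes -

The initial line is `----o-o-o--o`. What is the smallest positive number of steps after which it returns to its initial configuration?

1

----o-o-o--o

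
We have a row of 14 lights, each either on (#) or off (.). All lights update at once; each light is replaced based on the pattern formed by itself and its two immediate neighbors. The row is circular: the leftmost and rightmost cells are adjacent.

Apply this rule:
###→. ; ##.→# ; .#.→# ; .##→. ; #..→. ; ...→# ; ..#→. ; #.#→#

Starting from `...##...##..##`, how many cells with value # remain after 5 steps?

9

step 1: .#..#.#..#...#
step 2: ##..###..#.#.#
step 3: .#....#..####.
step 4: .#.##.#.....#.
step 5: .##.###.###.#.
count of #: 9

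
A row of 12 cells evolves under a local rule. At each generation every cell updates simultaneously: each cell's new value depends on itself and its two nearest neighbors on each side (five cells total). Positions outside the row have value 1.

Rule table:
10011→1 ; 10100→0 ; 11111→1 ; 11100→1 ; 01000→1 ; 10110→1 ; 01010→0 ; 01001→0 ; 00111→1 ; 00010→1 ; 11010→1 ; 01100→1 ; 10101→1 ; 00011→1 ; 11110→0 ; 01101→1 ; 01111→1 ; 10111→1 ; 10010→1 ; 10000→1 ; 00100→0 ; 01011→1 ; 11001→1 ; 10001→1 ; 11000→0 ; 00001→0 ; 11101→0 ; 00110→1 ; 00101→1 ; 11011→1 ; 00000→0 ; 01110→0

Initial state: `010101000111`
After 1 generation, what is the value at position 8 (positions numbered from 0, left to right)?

1

110100111111
position 8 holds 1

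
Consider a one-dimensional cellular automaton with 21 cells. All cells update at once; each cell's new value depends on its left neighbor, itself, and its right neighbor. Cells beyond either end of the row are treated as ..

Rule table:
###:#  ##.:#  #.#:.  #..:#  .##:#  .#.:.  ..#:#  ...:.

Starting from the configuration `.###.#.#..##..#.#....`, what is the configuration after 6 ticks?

####....######...#...
#####..########.#.#..
###############....#.
################..#.#
##################...
###################..

###################..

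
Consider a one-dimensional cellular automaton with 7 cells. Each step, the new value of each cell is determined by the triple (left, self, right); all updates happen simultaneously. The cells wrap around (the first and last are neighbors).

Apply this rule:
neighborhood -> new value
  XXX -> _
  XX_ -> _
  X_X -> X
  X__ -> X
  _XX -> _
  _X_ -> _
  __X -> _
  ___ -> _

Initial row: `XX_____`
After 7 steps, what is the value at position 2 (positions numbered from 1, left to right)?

__X____
___X___
____X__
_____X_
______X
X______
_X_____
position 2 holds X

X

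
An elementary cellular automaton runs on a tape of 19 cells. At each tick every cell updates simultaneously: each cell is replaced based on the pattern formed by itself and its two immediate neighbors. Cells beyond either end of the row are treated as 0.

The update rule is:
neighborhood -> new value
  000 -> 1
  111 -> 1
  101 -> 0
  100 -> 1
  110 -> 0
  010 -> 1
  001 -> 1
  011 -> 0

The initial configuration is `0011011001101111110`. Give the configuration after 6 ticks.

1100000110000111101
0011111001111011001
1101110110110000111
0000100000001111010
1111111111110110011
0111111111100001100

0111111111100001100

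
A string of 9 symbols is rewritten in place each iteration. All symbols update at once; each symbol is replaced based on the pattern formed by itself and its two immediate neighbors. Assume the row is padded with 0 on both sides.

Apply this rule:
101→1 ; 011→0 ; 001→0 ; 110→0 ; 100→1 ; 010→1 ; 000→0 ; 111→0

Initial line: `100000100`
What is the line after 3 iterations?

iteration 1: 110000110
iteration 2: 001000001
iteration 3: 001100001

001100001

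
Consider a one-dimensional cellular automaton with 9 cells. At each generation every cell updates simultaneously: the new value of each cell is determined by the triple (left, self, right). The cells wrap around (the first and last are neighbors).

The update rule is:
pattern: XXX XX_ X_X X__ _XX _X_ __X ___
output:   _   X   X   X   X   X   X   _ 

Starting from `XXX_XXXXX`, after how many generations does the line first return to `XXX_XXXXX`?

6

__XXX____
_XX_XX___
XXXXXXX__
X_____XXX
XX___XX__
XXX_XXXXX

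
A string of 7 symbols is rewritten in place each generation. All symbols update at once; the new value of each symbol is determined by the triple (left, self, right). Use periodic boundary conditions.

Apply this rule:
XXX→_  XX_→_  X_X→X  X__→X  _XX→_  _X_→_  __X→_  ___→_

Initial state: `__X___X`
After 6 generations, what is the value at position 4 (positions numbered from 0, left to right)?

_

generation 1: X__X___
generation 2: _X__X__
generation 3: __X__X_
generation 4: ___X__X
generation 5: X___X__
generation 6: _X___X_
position 4 holds _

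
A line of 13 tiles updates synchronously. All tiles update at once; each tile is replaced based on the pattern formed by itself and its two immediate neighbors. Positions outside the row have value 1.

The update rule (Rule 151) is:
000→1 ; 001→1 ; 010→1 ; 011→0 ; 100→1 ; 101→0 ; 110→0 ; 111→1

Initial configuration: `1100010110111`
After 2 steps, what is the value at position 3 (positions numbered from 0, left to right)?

1011110000011
0001101111101
position 3 holds 1

1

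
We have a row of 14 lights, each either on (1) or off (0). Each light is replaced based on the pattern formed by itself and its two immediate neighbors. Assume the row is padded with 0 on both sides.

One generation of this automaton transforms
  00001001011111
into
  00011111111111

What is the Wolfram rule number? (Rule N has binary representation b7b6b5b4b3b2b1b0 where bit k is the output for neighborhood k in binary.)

254

position 10: 111 → 1  (bit 7 = 1)
position 13: 110 → 1  (bit 6 = 1)
position 8: 101 → 1  (bit 5 = 1)
position 5: 100 → 1  (bit 4 = 1)
position 9: 011 → 1  (bit 3 = 1)
position 4: 010 → 1  (bit 2 = 1)
position 3: 001 → 1  (bit 1 = 1)
position 0: 000 → 0  (bit 0 = 0)
bits b7..b0 = 11111110 = 254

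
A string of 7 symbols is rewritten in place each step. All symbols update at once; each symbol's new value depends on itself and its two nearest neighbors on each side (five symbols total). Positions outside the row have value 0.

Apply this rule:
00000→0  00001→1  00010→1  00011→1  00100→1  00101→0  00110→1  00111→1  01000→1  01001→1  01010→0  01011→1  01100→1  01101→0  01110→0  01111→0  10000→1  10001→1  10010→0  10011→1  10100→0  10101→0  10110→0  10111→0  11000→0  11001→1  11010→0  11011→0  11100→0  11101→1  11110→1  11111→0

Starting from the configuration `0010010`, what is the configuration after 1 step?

1111011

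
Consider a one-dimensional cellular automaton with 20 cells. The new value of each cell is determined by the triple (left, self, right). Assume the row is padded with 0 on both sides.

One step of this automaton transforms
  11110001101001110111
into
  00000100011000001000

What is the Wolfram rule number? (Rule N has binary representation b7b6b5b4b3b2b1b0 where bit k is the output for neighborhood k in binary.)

37

position 1: 111 → 0  (bit 7 = 0)
position 3: 110 → 0  (bit 6 = 0)
position 9: 101 → 1  (bit 5 = 1)
position 4: 100 → 0  (bit 4 = 0)
position 0: 011 → 0  (bit 3 = 0)
position 10: 010 → 1  (bit 2 = 1)
position 6: 001 → 0  (bit 1 = 0)
position 5: 000 → 1  (bit 0 = 1)
bits b7..b0 = 00100101 = 37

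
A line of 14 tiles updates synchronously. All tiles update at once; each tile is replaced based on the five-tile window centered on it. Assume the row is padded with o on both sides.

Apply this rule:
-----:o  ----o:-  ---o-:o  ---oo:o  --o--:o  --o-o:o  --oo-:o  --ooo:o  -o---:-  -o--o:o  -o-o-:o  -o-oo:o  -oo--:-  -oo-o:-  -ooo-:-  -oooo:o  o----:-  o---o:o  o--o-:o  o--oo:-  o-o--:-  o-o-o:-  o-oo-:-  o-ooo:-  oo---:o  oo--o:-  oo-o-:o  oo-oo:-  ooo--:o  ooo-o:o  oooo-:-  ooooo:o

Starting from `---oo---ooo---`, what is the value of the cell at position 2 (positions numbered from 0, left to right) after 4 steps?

oooo-oooo-oooo
oo-o--o-o--ooo
-oo-oooo-o-ooo
-----o-oo-o-oo
position 2 holds -

-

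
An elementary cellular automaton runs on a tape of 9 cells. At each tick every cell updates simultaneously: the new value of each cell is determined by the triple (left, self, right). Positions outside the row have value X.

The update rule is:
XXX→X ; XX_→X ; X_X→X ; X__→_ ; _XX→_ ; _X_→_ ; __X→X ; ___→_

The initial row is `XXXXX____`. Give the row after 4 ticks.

tick 1: XXXXX___X
tick 2: XXXXX__X_
tick 3: XXXXX_X_X
tick 4: XXXXXX_X_

XXXXXX_X_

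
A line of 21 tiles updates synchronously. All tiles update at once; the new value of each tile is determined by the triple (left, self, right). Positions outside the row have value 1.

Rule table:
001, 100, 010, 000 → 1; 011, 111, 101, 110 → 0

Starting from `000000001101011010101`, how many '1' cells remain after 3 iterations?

8

111111110001000010100
000000001111111110111
111111110000000000000
count of 1: 8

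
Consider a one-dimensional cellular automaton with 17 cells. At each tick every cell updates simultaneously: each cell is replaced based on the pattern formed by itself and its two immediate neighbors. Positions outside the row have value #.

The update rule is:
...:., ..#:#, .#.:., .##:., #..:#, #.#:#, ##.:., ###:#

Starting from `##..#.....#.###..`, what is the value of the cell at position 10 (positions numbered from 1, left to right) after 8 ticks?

#.##.#...#.#.#.##
.#..#.#.#.#.#.#.#
#.##.#.#.#.#.#.#.
.#..#.#.#.#.#.#.#  (repeats tick 2; period 2)
tick 8: .#..#.#.#.#.#.#.#
position 10 holds .

.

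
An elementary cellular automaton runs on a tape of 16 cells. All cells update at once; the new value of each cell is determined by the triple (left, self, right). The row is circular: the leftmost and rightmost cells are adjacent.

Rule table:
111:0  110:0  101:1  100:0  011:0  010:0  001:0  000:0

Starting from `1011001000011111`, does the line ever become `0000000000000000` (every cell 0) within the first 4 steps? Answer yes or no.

0100000000000000
0000000000000000
all cells are 0 at step 2

yes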